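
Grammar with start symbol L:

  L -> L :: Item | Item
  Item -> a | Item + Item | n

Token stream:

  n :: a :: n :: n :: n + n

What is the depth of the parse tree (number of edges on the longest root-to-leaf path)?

[L [L [L [L [L [Item n]] :: [Item a]] :: [Item n]] :: [Item n]] :: [Item [Item n] + [Item n]]]

6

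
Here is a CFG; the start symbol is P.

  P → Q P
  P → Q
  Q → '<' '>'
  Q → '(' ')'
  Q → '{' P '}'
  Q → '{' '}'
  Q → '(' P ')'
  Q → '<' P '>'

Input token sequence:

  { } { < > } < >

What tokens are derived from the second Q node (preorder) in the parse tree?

{ < > }

[P [Q { }] [P [Q { [P [Q < >]] }] [P [Q < >]]]]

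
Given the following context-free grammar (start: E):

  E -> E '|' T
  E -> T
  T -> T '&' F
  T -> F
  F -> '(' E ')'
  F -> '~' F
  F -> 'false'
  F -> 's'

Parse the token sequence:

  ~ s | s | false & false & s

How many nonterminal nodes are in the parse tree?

[E [E [E [T [F ~ [F s]]]] | [T [F s]]] | [T [T [T [F false]] & [F false]] & [F s]]]

14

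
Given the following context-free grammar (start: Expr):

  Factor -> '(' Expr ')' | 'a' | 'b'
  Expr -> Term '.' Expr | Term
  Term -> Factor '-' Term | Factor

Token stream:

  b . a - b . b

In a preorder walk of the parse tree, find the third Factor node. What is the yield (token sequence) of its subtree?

b

[Expr [Term [Factor b]] . [Expr [Term [Factor a] - [Term [Factor b]]] . [Expr [Term [Factor b]]]]]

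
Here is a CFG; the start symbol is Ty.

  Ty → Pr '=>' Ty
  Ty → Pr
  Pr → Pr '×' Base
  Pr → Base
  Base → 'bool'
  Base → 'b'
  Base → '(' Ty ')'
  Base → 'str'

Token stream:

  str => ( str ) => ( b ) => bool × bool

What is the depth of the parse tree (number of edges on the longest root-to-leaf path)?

[Ty [Pr [Base str]] => [Ty [Pr [Base ( [Ty [Pr [Base str]]] )]] => [Ty [Pr [Base ( [Ty [Pr [Base b]]] )]] => [Ty [Pr [Pr [Base bool]] × [Base bool]]]]]]

8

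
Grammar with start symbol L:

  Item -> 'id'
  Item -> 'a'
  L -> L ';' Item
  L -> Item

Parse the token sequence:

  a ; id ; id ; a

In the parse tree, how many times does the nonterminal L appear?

4

[L [L [L [L [Item a]] ; [Item id]] ; [Item id]] ; [Item a]]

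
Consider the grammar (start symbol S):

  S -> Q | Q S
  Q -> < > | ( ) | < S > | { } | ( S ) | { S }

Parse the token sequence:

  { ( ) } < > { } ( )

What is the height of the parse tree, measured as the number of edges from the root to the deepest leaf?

5

[S [Q { [S [Q ( )]] }] [S [Q < >] [S [Q { }] [S [Q ( )]]]]]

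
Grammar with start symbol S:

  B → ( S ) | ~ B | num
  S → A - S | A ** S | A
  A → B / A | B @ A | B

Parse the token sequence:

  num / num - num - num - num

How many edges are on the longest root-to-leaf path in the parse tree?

[S [A [B num] / [A [B num]]] - [S [A [B num]] - [S [A [B num]] - [S [A [B num]]]]]]

6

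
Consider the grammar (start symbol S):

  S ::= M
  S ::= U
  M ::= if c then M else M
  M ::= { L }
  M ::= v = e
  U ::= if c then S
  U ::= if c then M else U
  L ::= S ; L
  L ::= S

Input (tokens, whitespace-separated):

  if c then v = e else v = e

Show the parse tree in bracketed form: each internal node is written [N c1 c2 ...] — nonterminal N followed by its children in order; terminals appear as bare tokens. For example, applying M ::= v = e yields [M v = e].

S
M
if c then M else M
if c then v = e else M
if c then v = e else v = e

[S [M if c then [M v = e] else [M v = e]]]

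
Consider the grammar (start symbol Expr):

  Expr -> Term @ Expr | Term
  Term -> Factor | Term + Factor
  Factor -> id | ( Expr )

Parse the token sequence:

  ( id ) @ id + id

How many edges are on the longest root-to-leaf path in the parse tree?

6

[Expr [Term [Factor ( [Expr [Term [Factor id]]] )]] @ [Expr [Term [Term [Factor id]] + [Factor id]]]]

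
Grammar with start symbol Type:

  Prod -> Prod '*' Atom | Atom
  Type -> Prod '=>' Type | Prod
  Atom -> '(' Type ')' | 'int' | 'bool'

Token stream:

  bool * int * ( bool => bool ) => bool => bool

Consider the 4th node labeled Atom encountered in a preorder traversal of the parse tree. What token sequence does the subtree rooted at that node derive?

[Type [Prod [Prod [Prod [Atom bool]] * [Atom int]] * [Atom ( [Type [Prod [Atom bool]] => [Type [Prod [Atom bool]]]] )]] => [Type [Prod [Atom bool]] => [Type [Prod [Atom bool]]]]]

bool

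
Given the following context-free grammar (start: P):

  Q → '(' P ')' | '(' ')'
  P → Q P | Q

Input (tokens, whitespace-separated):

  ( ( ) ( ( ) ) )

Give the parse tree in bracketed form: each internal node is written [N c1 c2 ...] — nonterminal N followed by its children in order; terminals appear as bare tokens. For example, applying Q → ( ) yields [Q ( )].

P
Q
( P )
( Q P )
( ( ) P )
( ( ) Q )
( ( ) ( P ) )
( ( ) ( Q ) )
( ( ) ( ( ) ) )

[P [Q ( [P [Q ( )] [P [Q ( [P [Q ( )]] )]]] )]]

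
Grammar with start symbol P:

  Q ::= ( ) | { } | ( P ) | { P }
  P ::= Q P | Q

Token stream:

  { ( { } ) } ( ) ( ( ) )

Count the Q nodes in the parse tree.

[P [Q { [P [Q ( [P [Q { }]] )]] }] [P [Q ( )] [P [Q ( [P [Q ( )]] )]]]]

6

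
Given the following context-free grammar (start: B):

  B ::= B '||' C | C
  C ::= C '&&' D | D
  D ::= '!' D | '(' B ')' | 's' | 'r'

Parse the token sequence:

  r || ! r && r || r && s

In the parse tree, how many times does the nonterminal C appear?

5

[B [B [B [C [D r]]] || [C [C [D ! [D r]]] && [D r]]] || [C [C [D r]] && [D s]]]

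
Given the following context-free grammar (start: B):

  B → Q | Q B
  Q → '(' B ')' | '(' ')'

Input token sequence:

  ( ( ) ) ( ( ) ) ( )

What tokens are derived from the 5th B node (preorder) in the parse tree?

[B [Q ( [B [Q ( )]] )] [B [Q ( [B [Q ( )]] )] [B [Q ( )]]]]

( )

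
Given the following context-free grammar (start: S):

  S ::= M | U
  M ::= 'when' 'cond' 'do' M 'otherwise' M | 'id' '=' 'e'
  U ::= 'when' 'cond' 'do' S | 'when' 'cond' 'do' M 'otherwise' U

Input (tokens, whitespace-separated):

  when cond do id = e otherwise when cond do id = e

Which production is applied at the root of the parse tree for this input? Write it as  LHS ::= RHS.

S ::= U

[S [U when cond do [M id = e] otherwise [U when cond do [S [M id = e]]]]]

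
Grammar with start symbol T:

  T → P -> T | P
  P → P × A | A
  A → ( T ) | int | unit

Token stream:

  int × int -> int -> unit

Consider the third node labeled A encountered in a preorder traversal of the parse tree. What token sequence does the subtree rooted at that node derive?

int

[T [P [P [A int]] × [A int]] -> [T [P [A int]] -> [T [P [A unit]]]]]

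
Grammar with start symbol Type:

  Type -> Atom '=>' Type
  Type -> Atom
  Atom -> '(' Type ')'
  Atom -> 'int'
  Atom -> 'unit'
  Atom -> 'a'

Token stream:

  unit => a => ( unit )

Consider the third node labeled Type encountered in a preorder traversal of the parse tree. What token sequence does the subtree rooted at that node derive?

( unit )

[Type [Atom unit] => [Type [Atom a] => [Type [Atom ( [Type [Atom unit]] )]]]]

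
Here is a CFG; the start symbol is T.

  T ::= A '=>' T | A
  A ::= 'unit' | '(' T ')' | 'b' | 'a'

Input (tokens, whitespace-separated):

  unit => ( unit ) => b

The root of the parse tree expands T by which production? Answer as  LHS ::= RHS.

[T [A unit] => [T [A ( [T [A unit]] )] => [T [A b]]]]

T ::= A '=>' T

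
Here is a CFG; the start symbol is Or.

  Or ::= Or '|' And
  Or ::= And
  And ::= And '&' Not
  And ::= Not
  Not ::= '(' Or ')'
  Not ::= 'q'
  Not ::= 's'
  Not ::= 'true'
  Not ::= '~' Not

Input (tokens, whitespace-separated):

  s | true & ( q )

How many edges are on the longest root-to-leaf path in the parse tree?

[Or [Or [And [Not s]]] | [And [And [Not true]] & [Not ( [Or [And [Not q]]] )]]]

6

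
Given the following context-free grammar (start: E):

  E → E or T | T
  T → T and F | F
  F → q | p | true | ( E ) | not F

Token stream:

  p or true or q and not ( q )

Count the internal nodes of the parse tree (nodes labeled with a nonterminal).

[E [E [E [T [F p]]] or [T [F true]]] or [T [T [F q]] and [F not [F ( [E [T [F q]]] )]]]]

15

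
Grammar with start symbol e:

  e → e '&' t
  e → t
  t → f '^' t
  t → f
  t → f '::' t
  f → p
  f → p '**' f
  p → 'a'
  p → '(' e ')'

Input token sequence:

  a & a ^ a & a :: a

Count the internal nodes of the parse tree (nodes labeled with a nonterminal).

[e [e [e [t [f [p a]]]] & [t [f [p a]] ^ [t [f [p a]]]]] & [t [f [p a]] :: [t [f [p a]]]]]

18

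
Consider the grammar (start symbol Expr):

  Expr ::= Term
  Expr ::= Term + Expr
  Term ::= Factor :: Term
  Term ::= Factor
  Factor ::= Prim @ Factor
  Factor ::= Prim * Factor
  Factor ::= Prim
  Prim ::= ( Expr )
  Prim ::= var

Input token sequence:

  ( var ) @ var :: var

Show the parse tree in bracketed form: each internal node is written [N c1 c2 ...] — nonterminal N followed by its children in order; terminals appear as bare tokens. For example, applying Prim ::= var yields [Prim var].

[Expr [Term [Factor [Prim ( [Expr [Term [Factor [Prim var]]]] )] @ [Factor [Prim var]]] :: [Term [Factor [Prim var]]]]]

Expr
Term
Factor :: Term
Prim @ Factor :: Term
( Expr ) @ Factor :: Term
( Term ) @ Factor :: Term
( Factor ) @ Factor :: Term
( Prim ) @ Factor :: Term
( var ) @ Factor :: Term
( var ) @ Prim :: Term
( var ) @ var :: Term
( var ) @ var :: Factor
( var ) @ var :: Prim
( var ) @ var :: var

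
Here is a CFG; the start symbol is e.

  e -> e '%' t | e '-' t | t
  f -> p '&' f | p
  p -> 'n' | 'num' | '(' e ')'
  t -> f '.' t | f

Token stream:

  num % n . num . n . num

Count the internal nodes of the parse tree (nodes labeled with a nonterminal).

17

[e [e [t [f [p num]]]] % [t [f [p n]] . [t [f [p num]] . [t [f [p n]] . [t [f [p num]]]]]]]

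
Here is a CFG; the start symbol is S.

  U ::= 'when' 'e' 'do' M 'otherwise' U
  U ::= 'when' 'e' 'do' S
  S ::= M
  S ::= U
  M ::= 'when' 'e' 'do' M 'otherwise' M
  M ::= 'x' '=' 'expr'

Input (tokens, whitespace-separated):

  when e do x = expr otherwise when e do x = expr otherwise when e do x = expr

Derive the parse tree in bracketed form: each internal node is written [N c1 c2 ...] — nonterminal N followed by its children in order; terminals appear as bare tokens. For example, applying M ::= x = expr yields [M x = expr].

S
U
when e do M otherwise U
when e do x = expr otherwise U
when e do x = expr otherwise when e do M otherwise U
when e do x = expr otherwise when e do x = expr otherwise U
when e do x = expr otherwise when e do x = expr otherwise when e do S
when e do x = expr otherwise when e do x = expr otherwise when e do M
when e do x = expr otherwise when e do x = expr otherwise when e do x = expr

[S [U when e do [M x = expr] otherwise [U when e do [M x = expr] otherwise [U when e do [S [M x = expr]]]]]]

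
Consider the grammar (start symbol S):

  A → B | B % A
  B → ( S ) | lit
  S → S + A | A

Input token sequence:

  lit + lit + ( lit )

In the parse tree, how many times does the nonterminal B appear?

[S [S [S [A [B lit]]] + [A [B lit]]] + [A [B ( [S [A [B lit]]] )]]]

4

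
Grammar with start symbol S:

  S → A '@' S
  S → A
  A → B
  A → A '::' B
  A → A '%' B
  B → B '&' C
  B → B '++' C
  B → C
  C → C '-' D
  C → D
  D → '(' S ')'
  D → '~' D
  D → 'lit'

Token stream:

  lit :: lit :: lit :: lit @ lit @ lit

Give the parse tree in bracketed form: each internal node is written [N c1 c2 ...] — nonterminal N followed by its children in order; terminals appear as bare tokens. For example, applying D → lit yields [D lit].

[S [A [A [A [A [B [C [D lit]]]] :: [B [C [D lit]]]] :: [B [C [D lit]]]] :: [B [C [D lit]]]] @ [S [A [B [C [D lit]]]] @ [S [A [B [C [D lit]]]]]]]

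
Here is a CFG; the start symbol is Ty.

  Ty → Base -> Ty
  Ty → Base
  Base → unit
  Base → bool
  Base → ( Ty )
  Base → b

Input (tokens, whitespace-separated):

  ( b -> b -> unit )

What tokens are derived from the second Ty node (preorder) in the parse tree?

[Ty [Base ( [Ty [Base b] -> [Ty [Base b] -> [Ty [Base unit]]]] )]]

b -> b -> unit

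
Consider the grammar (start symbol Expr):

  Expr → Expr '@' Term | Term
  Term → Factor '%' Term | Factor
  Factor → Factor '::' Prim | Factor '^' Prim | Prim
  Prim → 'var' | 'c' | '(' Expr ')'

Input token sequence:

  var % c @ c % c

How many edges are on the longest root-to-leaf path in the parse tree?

6

[Expr [Expr [Term [Factor [Prim var]] % [Term [Factor [Prim c]]]]] @ [Term [Factor [Prim c]] % [Term [Factor [Prim c]]]]]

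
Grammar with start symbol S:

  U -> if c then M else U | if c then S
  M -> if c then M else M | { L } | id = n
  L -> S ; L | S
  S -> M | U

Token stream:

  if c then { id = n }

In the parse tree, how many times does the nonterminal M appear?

[S [U if c then [S [M { [L [S [M id = n]]] }]]]]

2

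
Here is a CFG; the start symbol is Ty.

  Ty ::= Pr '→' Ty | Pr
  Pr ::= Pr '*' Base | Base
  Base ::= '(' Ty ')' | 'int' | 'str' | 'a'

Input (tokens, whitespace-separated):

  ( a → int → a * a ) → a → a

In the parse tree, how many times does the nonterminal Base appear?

7

[Ty [Pr [Base ( [Ty [Pr [Base a]] → [Ty [Pr [Base int]] → [Ty [Pr [Pr [Base a]] * [Base a]]]]] )]] → [Ty [Pr [Base a]] → [Ty [Pr [Base a]]]]]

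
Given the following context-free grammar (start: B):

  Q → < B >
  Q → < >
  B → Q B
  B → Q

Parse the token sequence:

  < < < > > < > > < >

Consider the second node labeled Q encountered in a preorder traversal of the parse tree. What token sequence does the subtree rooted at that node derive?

[B [Q < [B [Q < [B [Q < >]] >] [B [Q < >]]] >] [B [Q < >]]]

< < > >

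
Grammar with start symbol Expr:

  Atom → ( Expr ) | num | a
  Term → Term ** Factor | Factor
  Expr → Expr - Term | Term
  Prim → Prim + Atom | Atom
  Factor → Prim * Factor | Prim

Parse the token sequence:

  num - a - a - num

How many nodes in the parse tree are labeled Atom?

[Expr [Expr [Expr [Expr [Term [Factor [Prim [Atom num]]]]] - [Term [Factor [Prim [Atom a]]]]] - [Term [Factor [Prim [Atom a]]]]] - [Term [Factor [Prim [Atom num]]]]]

4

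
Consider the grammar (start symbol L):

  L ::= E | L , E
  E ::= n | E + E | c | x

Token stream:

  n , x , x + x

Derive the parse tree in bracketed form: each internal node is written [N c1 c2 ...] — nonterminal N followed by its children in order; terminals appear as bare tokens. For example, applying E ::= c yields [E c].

L
L , E
L , E , E
E , E , E
n , E , E
n , x , E
n , x , E + E
n , x , x + E
n , x , x + x

[L [L [L [E n]] , [E x]] , [E [E x] + [E x]]]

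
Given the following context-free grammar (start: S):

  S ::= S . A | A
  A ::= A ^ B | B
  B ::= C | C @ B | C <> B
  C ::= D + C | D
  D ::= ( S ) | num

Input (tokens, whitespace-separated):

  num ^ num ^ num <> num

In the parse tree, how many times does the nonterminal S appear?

[S [A [A [A [B [C [D num]]]] ^ [B [C [D num]]]] ^ [B [C [D num]] <> [B [C [D num]]]]]]

1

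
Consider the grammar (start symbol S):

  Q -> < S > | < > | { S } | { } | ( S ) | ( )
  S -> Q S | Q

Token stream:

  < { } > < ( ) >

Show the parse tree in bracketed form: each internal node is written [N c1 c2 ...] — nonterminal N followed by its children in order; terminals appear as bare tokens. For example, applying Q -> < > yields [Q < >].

S
Q S
< S > S
< Q > S
< { } > S
< { } > Q
< { } > < S >
< { } > < Q >
< { } > < ( ) >

[S [Q < [S [Q { }]] >] [S [Q < [S [Q ( )]] >]]]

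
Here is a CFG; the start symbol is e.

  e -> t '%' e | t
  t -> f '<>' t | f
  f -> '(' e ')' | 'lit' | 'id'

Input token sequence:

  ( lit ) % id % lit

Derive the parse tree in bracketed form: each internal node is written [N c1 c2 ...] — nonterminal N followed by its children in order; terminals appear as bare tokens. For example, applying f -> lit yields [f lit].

e
t % e
f % e
( e ) % e
( t ) % e
( f ) % e
( lit ) % e
( lit ) % t % e
( lit ) % f % e
( lit ) % id % e
( lit ) % id % t
( lit ) % id % f
( lit ) % id % lit

[e [t [f ( [e [t [f lit]]] )]] % [e [t [f id]] % [e [t [f lit]]]]]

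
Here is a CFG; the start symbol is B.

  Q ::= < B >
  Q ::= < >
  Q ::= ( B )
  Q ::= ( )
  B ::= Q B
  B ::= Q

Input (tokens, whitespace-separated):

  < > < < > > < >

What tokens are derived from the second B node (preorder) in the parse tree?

< < > > < >

[B [Q < >] [B [Q < [B [Q < >]] >] [B [Q < >]]]]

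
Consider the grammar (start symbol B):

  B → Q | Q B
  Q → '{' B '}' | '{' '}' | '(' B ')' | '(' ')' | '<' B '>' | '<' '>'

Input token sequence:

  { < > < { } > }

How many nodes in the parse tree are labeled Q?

4

[B [Q { [B [Q < >] [B [Q < [B [Q { }]] >]]] }]]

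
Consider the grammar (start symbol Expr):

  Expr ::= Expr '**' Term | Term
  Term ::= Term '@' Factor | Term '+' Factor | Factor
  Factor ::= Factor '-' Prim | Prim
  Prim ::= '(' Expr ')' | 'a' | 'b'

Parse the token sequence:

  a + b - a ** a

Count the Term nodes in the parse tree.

3

[Expr [Expr [Term [Term [Factor [Prim a]]] + [Factor [Factor [Prim b]] - [Prim a]]]] ** [Term [Factor [Prim a]]]]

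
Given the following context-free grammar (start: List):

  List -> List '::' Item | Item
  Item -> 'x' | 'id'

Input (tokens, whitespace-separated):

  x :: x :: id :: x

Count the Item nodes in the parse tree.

[List [List [List [List [Item x]] :: [Item x]] :: [Item id]] :: [Item x]]

4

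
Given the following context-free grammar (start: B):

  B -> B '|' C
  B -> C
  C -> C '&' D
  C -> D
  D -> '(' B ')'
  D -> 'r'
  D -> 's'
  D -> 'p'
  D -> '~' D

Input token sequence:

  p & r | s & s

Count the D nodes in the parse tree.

4

[B [B [C [C [D p]] & [D r]]] | [C [C [D s]] & [D s]]]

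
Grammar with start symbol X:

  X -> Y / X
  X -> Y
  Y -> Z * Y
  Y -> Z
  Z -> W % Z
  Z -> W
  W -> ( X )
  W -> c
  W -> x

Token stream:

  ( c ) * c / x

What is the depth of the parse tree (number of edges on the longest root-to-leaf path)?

8

[X [Y [Z [W ( [X [Y [Z [W c]]]] )]] * [Y [Z [W c]]]] / [X [Y [Z [W x]]]]]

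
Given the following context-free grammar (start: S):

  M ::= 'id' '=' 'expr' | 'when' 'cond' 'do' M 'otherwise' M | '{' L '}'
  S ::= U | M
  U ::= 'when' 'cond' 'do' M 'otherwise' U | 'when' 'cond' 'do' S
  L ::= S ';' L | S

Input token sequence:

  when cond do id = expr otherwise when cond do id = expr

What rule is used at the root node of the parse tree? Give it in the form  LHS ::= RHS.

[S [U when cond do [M id = expr] otherwise [U when cond do [S [M id = expr]]]]]

S ::= U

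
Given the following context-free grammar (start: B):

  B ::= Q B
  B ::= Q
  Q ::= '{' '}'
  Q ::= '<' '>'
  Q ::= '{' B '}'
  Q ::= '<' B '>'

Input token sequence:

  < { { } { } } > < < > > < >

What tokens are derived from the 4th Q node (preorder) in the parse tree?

[B [Q < [B [Q { [B [Q { }] [B [Q { }]]] }]] >] [B [Q < [B [Q < >]] >] [B [Q < >]]]]

{ }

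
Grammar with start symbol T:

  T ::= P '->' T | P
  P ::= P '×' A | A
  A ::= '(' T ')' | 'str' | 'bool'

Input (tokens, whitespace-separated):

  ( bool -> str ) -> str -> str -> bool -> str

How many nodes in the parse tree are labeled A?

7

[T [P [A ( [T [P [A bool]] -> [T [P [A str]]]] )]] -> [T [P [A str]] -> [T [P [A str]] -> [T [P [A bool]] -> [T [P [A str]]]]]]]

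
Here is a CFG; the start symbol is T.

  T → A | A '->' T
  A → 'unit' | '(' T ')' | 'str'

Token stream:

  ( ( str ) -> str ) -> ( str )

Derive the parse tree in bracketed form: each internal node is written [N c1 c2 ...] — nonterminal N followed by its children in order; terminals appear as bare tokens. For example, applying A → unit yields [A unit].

[T [A ( [T [A ( [T [A str]] )] -> [T [A str]]] )] -> [T [A ( [T [A str]] )]]]

T
A -> T
( T ) -> T
( A -> T ) -> T
( ( T ) -> T ) -> T
( ( A ) -> T ) -> T
( ( str ) -> T ) -> T
( ( str ) -> A ) -> T
( ( str ) -> str ) -> T
( ( str ) -> str ) -> A
( ( str ) -> str ) -> ( T )
( ( str ) -> str ) -> ( A )
( ( str ) -> str ) -> ( str )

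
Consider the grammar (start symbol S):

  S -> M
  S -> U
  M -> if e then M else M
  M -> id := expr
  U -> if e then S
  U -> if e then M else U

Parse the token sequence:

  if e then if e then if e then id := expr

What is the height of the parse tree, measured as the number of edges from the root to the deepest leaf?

[S [U if e then [S [U if e then [S [U if e then [S [M id := expr]]]]]]]]

8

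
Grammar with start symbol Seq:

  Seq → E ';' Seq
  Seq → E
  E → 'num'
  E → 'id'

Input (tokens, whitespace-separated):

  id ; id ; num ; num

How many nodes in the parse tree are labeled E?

4

[Seq [E id] ; [Seq [E id] ; [Seq [E num] ; [Seq [E num]]]]]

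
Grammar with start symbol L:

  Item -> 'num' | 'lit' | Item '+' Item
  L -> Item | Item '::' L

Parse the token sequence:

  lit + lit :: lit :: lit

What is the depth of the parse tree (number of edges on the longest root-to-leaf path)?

4

[L [Item [Item lit] + [Item lit]] :: [L [Item lit] :: [L [Item lit]]]]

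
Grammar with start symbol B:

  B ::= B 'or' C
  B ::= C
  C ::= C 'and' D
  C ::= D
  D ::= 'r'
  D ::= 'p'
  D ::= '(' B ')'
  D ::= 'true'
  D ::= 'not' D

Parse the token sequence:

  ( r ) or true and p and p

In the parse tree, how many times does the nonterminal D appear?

5

[B [B [C [D ( [B [C [D r]]] )]]] or [C [C [C [D true]] and [D p]] and [D p]]]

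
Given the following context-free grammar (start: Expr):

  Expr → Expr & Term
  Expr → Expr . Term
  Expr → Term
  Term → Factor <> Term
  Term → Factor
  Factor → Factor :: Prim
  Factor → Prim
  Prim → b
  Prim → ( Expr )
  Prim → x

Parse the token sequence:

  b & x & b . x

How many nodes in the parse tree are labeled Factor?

4

[Expr [Expr [Expr [Expr [Term [Factor [Prim b]]]] & [Term [Factor [Prim x]]]] & [Term [Factor [Prim b]]]] . [Term [Factor [Prim x]]]]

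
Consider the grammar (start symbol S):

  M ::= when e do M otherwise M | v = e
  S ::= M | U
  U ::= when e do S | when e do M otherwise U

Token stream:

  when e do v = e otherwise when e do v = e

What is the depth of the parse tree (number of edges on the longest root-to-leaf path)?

[S [U when e do [M v = e] otherwise [U when e do [S [M v = e]]]]]

5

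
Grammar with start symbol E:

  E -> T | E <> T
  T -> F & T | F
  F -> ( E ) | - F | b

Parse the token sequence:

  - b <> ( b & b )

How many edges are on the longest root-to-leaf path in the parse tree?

7

[E [E [T [F - [F b]]]] <> [T [F ( [E [T [F b] & [T [F b]]]] )]]]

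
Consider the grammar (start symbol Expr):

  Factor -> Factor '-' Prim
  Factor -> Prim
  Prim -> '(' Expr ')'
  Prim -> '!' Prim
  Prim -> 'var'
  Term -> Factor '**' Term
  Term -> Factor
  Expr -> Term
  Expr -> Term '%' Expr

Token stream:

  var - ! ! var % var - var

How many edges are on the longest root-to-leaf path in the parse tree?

[Expr [Term [Factor [Factor [Prim var]] - [Prim ! [Prim ! [Prim var]]]]] % [Expr [Term [Factor [Factor [Prim var]] - [Prim var]]]]]

6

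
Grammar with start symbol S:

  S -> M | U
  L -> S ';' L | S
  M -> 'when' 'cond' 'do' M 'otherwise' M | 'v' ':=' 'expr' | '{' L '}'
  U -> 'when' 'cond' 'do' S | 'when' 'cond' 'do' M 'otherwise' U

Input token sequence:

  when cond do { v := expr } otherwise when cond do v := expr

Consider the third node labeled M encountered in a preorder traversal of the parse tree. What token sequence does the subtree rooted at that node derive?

v := expr

[S [U when cond do [M { [L [S [M v := expr]]] }] otherwise [U when cond do [S [M v := expr]]]]]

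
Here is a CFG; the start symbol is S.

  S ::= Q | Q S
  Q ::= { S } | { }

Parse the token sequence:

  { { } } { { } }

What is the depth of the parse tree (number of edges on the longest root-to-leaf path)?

5

[S [Q { [S [Q { }]] }] [S [Q { [S [Q { }]] }]]]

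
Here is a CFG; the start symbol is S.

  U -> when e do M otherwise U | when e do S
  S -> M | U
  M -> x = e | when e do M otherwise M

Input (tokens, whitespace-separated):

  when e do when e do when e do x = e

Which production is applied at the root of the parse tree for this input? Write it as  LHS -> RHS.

S -> U

[S [U when e do [S [U when e do [S [U when e do [S [M x = e]]]]]]]]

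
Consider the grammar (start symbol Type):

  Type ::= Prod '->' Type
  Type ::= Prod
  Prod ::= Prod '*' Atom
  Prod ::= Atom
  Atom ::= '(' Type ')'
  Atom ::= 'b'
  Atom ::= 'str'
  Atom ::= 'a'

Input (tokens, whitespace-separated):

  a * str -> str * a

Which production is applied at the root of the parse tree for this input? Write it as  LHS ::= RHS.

[Type [Prod [Prod [Atom a]] * [Atom str]] -> [Type [Prod [Prod [Atom str]] * [Atom a]]]]

Type ::= Prod '->' Type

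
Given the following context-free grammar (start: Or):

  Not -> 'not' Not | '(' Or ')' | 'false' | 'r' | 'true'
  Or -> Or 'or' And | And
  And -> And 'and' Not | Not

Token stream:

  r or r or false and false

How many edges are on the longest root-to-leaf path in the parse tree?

[Or [Or [Or [And [Not r]]] or [And [Not r]]] or [And [And [Not false]] and [Not false]]]

5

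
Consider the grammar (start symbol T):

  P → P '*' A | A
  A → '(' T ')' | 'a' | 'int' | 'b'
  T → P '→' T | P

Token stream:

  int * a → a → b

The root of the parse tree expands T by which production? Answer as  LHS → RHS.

T → P '→' T

[T [P [P [A int]] * [A a]] → [T [P [A a]] → [T [P [A b]]]]]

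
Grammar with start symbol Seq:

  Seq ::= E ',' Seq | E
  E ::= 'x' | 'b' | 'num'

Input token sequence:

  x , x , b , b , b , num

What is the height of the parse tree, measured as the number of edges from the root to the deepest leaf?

[Seq [E x] , [Seq [E x] , [Seq [E b] , [Seq [E b] , [Seq [E b] , [Seq [E num]]]]]]]

7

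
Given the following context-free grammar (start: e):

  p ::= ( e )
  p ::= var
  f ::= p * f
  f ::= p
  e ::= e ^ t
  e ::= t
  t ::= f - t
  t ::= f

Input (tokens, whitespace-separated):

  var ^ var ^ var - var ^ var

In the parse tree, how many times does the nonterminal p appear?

[e [e [e [e [t [f [p var]]]] ^ [t [f [p var]]]] ^ [t [f [p var]] - [t [f [p var]]]]] ^ [t [f [p var]]]]

5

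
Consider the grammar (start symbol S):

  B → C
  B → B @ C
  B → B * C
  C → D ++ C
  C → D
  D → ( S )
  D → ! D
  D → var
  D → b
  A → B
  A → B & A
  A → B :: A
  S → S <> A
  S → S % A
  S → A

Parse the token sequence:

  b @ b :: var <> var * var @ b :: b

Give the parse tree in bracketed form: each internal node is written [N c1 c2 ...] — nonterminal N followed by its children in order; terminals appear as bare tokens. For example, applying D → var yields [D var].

[S [S [A [B [B [C [D b]]] @ [C [D b]]] :: [A [B [C [D var]]]]]] <> [A [B [B [B [C [D var]]] * [C [D var]]] @ [C [D b]]] :: [A [B [C [D b]]]]]]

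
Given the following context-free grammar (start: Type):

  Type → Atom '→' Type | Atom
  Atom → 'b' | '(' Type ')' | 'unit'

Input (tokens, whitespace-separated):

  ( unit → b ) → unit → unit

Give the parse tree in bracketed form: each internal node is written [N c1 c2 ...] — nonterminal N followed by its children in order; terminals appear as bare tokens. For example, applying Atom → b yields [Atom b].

Type
Atom → Type
( Type ) → Type
( Atom → Type ) → Type
( unit → Type ) → Type
( unit → Atom ) → Type
( unit → b ) → Type
( unit → b ) → Atom → Type
( unit → b ) → unit → Type
( unit → b ) → unit → Atom
( unit → b ) → unit → unit

[Type [Atom ( [Type [Atom unit] → [Type [Atom b]]] )] → [Type [Atom unit] → [Type [Atom unit]]]]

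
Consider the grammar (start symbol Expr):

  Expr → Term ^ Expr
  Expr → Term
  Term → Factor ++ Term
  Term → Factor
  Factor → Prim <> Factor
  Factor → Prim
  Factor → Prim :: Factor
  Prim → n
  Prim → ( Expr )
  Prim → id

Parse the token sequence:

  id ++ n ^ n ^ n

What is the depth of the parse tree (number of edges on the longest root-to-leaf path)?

[Expr [Term [Factor [Prim id]] ++ [Term [Factor [Prim n]]]] ^ [Expr [Term [Factor [Prim n]]] ^ [Expr [Term [Factor [Prim n]]]]]]

6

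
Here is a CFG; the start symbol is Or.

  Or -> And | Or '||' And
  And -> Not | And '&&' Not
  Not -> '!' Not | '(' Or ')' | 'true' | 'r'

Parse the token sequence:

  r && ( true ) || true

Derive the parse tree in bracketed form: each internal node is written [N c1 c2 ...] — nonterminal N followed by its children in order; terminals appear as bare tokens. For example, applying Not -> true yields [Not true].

Or
Or || And
And || And
And && Not || And
Not && Not || And
r && Not || And
r && ( Or ) || And
r && ( And ) || And
r && ( Not ) || And
r && ( true ) || And
r && ( true ) || Not
r && ( true ) || true

[Or [Or [And [And [Not r]] && [Not ( [Or [And [Not true]]] )]]] || [And [Not true]]]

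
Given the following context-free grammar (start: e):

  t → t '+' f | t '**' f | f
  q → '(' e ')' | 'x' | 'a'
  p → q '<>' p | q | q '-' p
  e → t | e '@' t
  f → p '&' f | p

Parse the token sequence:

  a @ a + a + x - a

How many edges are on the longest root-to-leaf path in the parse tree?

[e [e [t [f [p [q a]]]]] @ [t [t [t [f [p [q a]]]] + [f [p [q a]]]] + [f [p [q x] - [p [q a]]]]]]

7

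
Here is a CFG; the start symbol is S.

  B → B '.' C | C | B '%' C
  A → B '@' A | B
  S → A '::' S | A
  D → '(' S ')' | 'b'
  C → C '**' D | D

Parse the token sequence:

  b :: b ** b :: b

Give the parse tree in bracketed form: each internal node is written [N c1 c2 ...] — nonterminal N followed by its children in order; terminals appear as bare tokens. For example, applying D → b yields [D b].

S
A :: S
B :: S
C :: S
D :: S
b :: S
b :: A :: S
b :: B :: S
b :: C :: S
b :: C ** D :: S
b :: D ** D :: S
b :: b ** D :: S
b :: b ** b :: S
b :: b ** b :: A
b :: b ** b :: B
b :: b ** b :: C
b :: b ** b :: D
b :: b ** b :: b

[S [A [B [C [D b]]]] :: [S [A [B [C [C [D b]] ** [D b]]]] :: [S [A [B [C [D b]]]]]]]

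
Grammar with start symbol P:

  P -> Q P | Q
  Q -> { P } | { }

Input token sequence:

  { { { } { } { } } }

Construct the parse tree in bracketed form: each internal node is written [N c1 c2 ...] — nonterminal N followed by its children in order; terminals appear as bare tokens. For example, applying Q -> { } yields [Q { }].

[P [Q { [P [Q { [P [Q { }] [P [Q { }] [P [Q { }]]]] }]] }]]

P
Q
{ P }
{ Q }
{ { P } }
{ { Q P } }
{ { { } P } }
{ { { } Q P } }
{ { { } { } P } }
{ { { } { } Q } }
{ { { } { } { } } }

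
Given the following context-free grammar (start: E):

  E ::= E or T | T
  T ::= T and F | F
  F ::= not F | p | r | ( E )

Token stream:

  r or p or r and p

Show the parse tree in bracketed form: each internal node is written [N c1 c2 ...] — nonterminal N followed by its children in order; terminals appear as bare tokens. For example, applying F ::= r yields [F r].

[E [E [E [T [F r]]] or [T [F p]]] or [T [T [F r]] and [F p]]]

E
E or T
E or T or T
T or T or T
F or T or T
r or T or T
r or F or T
r or p or T
r or p or T and F
r or p or F and F
r or p or r and F
r or p or r and p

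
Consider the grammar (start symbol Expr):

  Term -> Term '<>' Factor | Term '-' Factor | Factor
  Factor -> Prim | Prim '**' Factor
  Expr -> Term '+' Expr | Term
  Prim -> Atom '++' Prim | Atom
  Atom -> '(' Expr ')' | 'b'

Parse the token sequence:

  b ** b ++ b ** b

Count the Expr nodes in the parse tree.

[Expr [Term [Factor [Prim [Atom b]] ** [Factor [Prim [Atom b] ++ [Prim [Atom b]]] ** [Factor [Prim [Atom b]]]]]]]

1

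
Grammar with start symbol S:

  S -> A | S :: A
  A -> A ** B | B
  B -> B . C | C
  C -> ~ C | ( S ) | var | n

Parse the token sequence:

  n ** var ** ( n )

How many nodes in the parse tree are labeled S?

2

[S [A [A [A [B [C n]]] ** [B [C var]]] ** [B [C ( [S [A [B [C n]]]] )]]]]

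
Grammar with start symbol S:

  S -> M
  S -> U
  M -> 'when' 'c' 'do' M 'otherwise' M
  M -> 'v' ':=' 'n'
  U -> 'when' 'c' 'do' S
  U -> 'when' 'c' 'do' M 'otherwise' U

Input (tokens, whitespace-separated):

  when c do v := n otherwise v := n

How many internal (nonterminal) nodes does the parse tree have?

[S [M when c do [M v := n] otherwise [M v := n]]]

4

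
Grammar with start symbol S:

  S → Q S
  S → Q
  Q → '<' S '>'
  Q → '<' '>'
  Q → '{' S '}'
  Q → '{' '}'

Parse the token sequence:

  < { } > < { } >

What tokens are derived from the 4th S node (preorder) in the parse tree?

{ }

[S [Q < [S [Q { }]] >] [S [Q < [S [Q { }]] >]]]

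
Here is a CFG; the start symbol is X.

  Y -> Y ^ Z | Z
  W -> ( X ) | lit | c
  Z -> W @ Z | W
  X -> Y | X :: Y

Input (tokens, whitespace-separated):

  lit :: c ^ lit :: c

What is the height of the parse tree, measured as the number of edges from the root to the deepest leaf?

[X [X [X [Y [Z [W lit]]]] :: [Y [Y [Z [W c]]] ^ [Z [W lit]]]] :: [Y [Z [W c]]]]

6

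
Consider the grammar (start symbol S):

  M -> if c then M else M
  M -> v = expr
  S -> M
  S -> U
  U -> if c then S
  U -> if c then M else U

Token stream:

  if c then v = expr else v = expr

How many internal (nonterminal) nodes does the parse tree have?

[S [M if c then [M v = expr] else [M v = expr]]]

4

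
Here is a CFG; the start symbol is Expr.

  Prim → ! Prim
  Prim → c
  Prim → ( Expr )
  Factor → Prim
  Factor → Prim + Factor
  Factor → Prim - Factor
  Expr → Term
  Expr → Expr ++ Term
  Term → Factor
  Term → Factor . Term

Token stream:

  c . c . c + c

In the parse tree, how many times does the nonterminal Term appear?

[Expr [Term [Factor [Prim c]] . [Term [Factor [Prim c]] . [Term [Factor [Prim c] + [Factor [Prim c]]]]]]]

3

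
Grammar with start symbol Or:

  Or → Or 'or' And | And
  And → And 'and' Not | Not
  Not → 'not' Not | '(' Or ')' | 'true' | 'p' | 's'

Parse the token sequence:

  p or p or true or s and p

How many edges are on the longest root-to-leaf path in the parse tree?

6

[Or [Or [Or [Or [And [Not p]]] or [And [Not p]]] or [And [Not true]]] or [And [And [Not s]] and [Not p]]]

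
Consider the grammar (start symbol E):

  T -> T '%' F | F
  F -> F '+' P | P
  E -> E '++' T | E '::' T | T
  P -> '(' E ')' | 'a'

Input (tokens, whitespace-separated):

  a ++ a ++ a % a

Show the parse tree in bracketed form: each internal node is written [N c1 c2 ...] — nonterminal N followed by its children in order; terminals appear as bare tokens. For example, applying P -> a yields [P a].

[E [E [E [T [F [P a]]]] ++ [T [F [P a]]]] ++ [T [T [F [P a]]] % [F [P a]]]]

E
E ++ T
E ++ T ++ T
T ++ T ++ T
F ++ T ++ T
P ++ T ++ T
a ++ T ++ T
a ++ F ++ T
a ++ P ++ T
a ++ a ++ T
a ++ a ++ T % F
a ++ a ++ F % F
a ++ a ++ P % F
a ++ a ++ a % F
a ++ a ++ a % P
a ++ a ++ a % a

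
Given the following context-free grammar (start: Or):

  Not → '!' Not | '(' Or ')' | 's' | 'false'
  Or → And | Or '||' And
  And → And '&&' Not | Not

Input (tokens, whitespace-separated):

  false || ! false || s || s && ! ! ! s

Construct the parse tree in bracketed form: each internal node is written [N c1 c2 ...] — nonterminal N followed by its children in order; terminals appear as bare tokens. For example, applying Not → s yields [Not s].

Or
Or || And
Or || And || And
Or || And || And || And
And || And || And || And
Not || And || And || And
false || And || And || And
false || Not || And || And
false || ! Not || And || And
false || ! false || And || And
false || ! false || Not || And
false || ! false || s || And
false || ! false || s || And && Not
false || ! false || s || Not && Not
false || ! false || s || s && Not
false || ! false || s || s && ! Not
false || ! false || s || s && ! ! Not
false || ! false || s || s && ! ! ! Not
false || ! false || s || s && ! ! ! s

[Or [Or [Or [Or [And [Not false]]] || [And [Not ! [Not false]]]] || [And [Not s]]] || [And [And [Not s]] && [Not ! [Not ! [Not ! [Not s]]]]]]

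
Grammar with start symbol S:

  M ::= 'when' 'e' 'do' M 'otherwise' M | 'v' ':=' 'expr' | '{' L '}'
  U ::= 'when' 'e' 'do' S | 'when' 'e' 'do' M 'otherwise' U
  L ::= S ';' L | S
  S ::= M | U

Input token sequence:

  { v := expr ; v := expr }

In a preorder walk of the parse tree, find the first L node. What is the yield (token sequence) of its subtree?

[S [M { [L [S [M v := expr]] ; [L [S [M v := expr]]]] }]]

v := expr ; v := expr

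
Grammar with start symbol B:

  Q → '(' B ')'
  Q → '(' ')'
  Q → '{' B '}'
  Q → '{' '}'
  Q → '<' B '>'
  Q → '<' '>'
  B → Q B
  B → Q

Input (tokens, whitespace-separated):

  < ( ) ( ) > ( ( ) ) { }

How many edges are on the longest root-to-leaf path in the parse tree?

5

[B [Q < [B [Q ( )] [B [Q ( )]]] >] [B [Q ( [B [Q ( )]] )] [B [Q { }]]]]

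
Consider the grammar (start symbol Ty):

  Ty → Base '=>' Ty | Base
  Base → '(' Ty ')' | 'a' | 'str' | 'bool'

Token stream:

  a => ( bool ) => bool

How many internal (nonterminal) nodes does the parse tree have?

[Ty [Base a] => [Ty [Base ( [Ty [Base bool]] )] => [Ty [Base bool]]]]

8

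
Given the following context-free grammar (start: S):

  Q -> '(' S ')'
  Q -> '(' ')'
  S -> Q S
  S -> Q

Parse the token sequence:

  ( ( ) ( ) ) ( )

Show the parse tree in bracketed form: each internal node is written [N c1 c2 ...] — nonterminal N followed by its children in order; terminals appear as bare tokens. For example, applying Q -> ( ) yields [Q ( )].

[S [Q ( [S [Q ( )] [S [Q ( )]]] )] [S [Q ( )]]]

S
Q S
( S ) S
( Q S ) S
( ( ) S ) S
( ( ) Q ) S
( ( ) ( ) ) S
( ( ) ( ) ) Q
( ( ) ( ) ) ( )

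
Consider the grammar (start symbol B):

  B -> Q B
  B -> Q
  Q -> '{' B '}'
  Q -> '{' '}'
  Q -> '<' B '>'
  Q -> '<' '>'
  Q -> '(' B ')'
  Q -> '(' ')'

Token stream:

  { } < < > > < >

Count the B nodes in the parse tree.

[B [Q { }] [B [Q < [B [Q < >]] >] [B [Q < >]]]]

4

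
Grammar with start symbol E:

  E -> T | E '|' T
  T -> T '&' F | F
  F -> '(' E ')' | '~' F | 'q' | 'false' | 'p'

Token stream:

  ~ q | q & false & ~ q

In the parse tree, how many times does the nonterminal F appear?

6

[E [E [T [F ~ [F q]]]] | [T [T [T [F q]] & [F false]] & [F ~ [F q]]]]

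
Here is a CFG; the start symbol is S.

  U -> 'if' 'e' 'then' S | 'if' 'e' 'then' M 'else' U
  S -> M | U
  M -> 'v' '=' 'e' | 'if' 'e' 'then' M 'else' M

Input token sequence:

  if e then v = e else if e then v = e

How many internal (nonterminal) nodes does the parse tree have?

[S [U if e then [M v = e] else [U if e then [S [M v = e]]]]]

6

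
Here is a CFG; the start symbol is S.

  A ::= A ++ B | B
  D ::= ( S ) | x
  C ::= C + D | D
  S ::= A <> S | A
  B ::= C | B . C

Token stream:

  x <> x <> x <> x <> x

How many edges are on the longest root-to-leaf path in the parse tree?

[S [A [B [C [D x]]]] <> [S [A [B [C [D x]]]] <> [S [A [B [C [D x]]]] <> [S [A [B [C [D x]]]] <> [S [A [B [C [D x]]]]]]]]]

9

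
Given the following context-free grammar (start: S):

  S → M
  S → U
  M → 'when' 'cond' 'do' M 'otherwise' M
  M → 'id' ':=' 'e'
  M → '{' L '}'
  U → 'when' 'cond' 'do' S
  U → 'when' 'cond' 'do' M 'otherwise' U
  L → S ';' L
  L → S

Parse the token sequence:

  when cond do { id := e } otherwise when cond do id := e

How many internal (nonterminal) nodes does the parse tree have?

[S [U when cond do [M { [L [S [M id := e]]] }] otherwise [U when cond do [S [M id := e]]]]]

9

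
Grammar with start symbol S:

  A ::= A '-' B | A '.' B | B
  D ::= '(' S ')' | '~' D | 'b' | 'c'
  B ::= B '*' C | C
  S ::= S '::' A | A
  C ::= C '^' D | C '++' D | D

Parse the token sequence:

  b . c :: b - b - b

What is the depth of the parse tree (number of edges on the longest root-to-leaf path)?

[S [S [A [A [B [C [D b]]]] . [B [C [D c]]]]] :: [A [A [A [B [C [D b]]]] - [B [C [D b]]]] - [B [C [D b]]]]]

7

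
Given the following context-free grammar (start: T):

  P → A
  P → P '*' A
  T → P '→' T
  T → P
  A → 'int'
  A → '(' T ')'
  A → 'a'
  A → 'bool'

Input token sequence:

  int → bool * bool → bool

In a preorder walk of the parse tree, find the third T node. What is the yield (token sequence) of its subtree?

bool

[T [P [A int]] → [T [P [P [A bool]] * [A bool]] → [T [P [A bool]]]]]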